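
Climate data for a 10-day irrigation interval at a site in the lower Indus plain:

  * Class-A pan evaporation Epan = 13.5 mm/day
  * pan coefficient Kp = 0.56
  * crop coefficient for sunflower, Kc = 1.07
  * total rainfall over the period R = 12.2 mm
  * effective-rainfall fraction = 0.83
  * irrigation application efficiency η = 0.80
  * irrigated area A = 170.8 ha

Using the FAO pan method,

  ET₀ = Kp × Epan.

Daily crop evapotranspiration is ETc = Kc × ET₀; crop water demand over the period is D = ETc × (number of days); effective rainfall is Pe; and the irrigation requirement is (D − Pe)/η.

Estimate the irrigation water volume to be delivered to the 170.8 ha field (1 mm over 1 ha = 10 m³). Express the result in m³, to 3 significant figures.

ET₀ = 0.56 × 13.5 = 7.5600 mm/d
ETc = Kc × ET₀ = 1.07 × 7.5600 = 8.0892 mm/d
Crop demand D = ETc × 10 d = 8.0892 × 10 = 80.892 mm
Pe = 0.83 × 12.2 = 10.126 mm
D − Pe = 80.892 − 10.126 = 70.766 mm
Gross irrigation = 70.766 / 0.80 = 88.458 mm
Volume = 88.458 mm × 170.8 ha × 10 = 151086.3 m³

151000 m³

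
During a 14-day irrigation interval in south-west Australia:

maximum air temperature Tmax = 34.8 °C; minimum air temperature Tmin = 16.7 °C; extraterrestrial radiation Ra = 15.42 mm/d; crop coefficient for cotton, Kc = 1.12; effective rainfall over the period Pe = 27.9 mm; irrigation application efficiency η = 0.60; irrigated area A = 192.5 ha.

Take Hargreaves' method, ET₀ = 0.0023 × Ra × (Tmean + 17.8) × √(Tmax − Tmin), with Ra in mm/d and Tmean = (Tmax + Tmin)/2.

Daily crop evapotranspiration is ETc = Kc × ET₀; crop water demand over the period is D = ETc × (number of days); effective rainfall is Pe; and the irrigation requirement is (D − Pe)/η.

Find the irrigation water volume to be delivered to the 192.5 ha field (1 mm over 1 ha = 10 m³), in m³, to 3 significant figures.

241000 m³

Tmean = (34.8 + 16.7)/2 = 25.75 °C
ET₀ = 0.0023 × 15.42 × (25.75 + 17.8) × √18.1 = 0.0023 × 15.42 × 43.55 × 4.2544 = 6.5711 mm/d
ETc = Kc × ET₀ = 1.12 × 6.5711 = 7.3596 mm/d
Crop demand D = ETc × 14 d = 7.3596 × 14 = 103.034 mm
D − Pe = 103.034 − 27.9 = 75.134 mm
Gross irrigation = 75.134 / 0.60 = 125.223 mm
Volume = 125.223 mm × 192.5 ha × 10 = 241054.3 m³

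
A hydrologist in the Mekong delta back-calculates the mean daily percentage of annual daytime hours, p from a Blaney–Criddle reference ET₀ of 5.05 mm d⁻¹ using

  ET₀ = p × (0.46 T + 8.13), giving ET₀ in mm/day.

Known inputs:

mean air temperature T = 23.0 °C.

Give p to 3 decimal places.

0.270

p = ET₀ / (0.46 T + 8.13) = 5.05 / (0.46 × 23.0 + 8.13) = 5.05 / 18.710 = 0.2699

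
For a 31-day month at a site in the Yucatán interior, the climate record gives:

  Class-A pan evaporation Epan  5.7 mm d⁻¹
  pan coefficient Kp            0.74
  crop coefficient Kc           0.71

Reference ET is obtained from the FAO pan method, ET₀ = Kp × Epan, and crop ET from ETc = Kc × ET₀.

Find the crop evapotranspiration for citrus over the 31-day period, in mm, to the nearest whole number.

ET₀ = 0.74 × 5.7 = 4.2180 mm/d
ETc = Kc × ET₀ = 0.71 × 4.2180 = 2.9948 mm/d
Over 31 days: 2.9948 × 31 = 92.839 mm

93 mm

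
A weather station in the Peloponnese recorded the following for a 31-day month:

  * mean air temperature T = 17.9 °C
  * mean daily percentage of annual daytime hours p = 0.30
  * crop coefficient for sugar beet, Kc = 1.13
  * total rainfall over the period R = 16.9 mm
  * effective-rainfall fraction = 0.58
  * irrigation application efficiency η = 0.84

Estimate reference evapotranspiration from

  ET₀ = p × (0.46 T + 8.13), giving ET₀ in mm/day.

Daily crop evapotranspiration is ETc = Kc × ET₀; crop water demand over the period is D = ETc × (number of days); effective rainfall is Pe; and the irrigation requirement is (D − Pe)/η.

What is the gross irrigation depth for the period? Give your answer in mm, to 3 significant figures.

193 mm

ET₀ = 0.30 × (0.46 × 17.9 + 8.13) = 0.30 × 16.364 = 4.9092 mm/d
ETc = Kc × ET₀ = 1.13 × 4.9092 = 5.5474 mm/d
Crop demand D = ETc × 31 d = 5.5474 × 31 = 171.969 mm
Pe = 0.58 × 16.9 = 9.802 mm
D − Pe = 171.969 − 9.802 = 162.167 mm
Gross irrigation = 162.167 / 0.84 = 193.056 mm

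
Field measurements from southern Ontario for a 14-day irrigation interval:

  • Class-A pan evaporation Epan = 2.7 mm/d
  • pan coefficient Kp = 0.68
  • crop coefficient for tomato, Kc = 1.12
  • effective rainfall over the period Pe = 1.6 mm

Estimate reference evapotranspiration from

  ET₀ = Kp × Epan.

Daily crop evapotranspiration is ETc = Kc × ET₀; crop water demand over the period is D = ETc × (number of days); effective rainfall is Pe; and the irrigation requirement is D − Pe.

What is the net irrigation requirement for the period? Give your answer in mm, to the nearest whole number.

ET₀ = 0.68 × 2.7 = 1.8360 mm/d
ETc = Kc × ET₀ = 1.12 × 1.8360 = 2.0563 mm/d
Crop demand D = ETc × 14 d = 2.0563 × 14 = 28.788 mm
D − Pe = 28.788 − 1.6 = 27.188 mm

27 mm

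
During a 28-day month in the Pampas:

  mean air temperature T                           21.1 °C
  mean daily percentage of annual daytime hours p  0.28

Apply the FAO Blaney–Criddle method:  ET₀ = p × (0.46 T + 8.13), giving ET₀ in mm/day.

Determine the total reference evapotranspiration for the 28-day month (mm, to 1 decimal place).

139.8 mm

ET₀ = 0.28 × (0.46 × 21.1 + 8.13) = 0.28 × 17.836 = 4.9941 mm/d
Monthly total = 4.9941 × 28 = 139.835 mm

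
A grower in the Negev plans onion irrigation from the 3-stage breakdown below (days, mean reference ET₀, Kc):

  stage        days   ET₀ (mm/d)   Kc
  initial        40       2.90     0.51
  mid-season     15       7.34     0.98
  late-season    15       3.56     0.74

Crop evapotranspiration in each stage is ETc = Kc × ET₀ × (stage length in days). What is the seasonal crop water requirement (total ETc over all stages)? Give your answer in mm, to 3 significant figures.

207 mm

initial: 0.51 × 2.90 × 40 = 59.16 mm
mid-season: 0.98 × 7.34 × 15 = 107.90 mm
late-season: 0.74 × 3.56 × 15 = 39.52 mm
Seasonal total = 206.58 mm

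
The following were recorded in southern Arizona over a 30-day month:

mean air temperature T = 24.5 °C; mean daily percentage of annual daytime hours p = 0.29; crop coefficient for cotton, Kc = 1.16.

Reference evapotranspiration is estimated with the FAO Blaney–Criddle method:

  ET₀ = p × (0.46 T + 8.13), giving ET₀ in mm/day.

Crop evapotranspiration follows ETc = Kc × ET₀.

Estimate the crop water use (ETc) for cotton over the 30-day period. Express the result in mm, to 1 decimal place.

195.8 mm

ET₀ = 0.29 × (0.46 × 24.5 + 8.13) = 0.29 × 19.400 = 5.6260 mm/d
ETc = Kc × ET₀ = 1.16 × 5.6260 = 6.5262 mm/d
Over 30 days: 6.5262 × 30 = 195.786 mm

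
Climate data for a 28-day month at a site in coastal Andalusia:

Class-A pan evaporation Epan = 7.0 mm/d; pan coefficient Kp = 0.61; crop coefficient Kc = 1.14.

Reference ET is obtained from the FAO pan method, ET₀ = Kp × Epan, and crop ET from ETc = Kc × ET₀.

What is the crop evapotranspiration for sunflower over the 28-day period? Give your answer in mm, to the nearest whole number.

ET₀ = 0.61 × 7.0 = 4.2700 mm/d
ETc = Kc × ET₀ = 1.14 × 4.2700 = 4.8678 mm/d
Over 28 days: 4.8678 × 28 = 136.298 mm

136 mm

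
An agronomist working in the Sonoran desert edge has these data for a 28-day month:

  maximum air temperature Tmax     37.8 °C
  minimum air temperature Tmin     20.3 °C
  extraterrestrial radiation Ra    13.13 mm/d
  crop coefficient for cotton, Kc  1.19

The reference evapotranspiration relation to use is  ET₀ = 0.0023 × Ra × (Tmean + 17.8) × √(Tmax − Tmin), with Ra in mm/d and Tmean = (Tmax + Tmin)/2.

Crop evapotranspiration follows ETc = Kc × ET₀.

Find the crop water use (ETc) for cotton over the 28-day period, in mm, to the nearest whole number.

Tmean = (37.8 + 20.3)/2 = 29.05 °C
ET₀ = 0.0023 × 13.13 × (29.05 + 17.8) × √17.5 = 0.0023 × 13.13 × 46.85 × 4.1833 = 5.9186 mm/d
ETc = Kc × ET₀ = 1.19 × 5.9186 = 7.0431 mm/d
Over 28 days: 7.0431 × 28 = 197.207 mm

197 mm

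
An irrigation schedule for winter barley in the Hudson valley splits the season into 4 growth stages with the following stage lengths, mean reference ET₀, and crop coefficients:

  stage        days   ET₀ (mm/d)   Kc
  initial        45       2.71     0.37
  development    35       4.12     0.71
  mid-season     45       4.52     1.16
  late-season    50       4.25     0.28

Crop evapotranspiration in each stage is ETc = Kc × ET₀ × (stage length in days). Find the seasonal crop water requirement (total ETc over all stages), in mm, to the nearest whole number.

initial: 0.37 × 2.71 × 45 = 45.12 mm
development: 0.71 × 4.12 × 35 = 102.38 mm
mid-season: 1.16 × 4.52 × 45 = 235.94 mm
late-season: 0.28 × 4.25 × 50 = 59.50 mm
Seasonal total = 442.94 mm

443 mm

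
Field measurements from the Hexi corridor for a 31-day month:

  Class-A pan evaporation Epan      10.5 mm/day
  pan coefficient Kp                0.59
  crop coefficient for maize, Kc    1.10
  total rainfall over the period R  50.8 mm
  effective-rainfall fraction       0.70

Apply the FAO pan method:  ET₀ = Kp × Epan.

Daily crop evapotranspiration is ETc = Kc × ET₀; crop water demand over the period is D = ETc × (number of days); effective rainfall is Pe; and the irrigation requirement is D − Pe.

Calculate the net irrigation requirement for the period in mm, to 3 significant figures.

ET₀ = 0.59 × 10.5 = 6.1950 mm/d
ETc = Kc × ET₀ = 1.10 × 6.1950 = 6.8145 mm/d
Crop demand D = ETc × 31 d = 6.8145 × 31 = 211.250 mm
Pe = 0.70 × 50.8 = 35.560 mm
D − Pe = 211.250 − 35.560 = 175.690 mm

176 mm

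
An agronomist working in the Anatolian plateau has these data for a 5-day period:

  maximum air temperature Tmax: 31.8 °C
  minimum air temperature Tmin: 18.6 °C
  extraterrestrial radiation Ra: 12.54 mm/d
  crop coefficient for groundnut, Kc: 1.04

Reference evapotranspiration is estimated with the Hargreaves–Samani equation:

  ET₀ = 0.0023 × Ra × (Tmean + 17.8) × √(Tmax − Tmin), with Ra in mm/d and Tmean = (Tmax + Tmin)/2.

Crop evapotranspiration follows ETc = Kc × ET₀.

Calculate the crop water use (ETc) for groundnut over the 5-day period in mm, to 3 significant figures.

Tmean = (31.8 + 18.6)/2 = 25.20 °C
ET₀ = 0.0023 × 12.54 × (25.20 + 17.8) × √13.2 = 0.0023 × 12.54 × 43.00 × 3.6332 = 4.5059 mm/d
ETc = Kc × ET₀ = 1.04 × 4.5059 = 4.6861 mm/d
Over 5 days: 4.6861 × 5 = 23.431 mm

23.4 mm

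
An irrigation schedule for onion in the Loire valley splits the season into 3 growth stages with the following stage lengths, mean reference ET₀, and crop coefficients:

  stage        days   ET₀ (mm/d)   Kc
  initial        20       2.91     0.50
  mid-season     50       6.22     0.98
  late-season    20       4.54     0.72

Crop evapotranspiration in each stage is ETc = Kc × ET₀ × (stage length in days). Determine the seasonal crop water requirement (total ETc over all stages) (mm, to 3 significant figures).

399 mm

initial: 0.50 × 2.91 × 20 = 29.10 mm
mid-season: 0.98 × 6.22 × 50 = 304.78 mm
late-season: 0.72 × 4.54 × 20 = 65.38 mm
Seasonal total = 399.26 mm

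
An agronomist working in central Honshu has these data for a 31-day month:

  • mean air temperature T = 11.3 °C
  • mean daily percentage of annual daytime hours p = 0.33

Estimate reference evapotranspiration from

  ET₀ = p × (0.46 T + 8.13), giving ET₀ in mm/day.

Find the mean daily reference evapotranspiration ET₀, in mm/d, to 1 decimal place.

ET₀ = 0.33 × (0.46 × 11.3 + 8.13) = 0.33 × 13.328 = 4.3982 mm/d

4.4 mm/d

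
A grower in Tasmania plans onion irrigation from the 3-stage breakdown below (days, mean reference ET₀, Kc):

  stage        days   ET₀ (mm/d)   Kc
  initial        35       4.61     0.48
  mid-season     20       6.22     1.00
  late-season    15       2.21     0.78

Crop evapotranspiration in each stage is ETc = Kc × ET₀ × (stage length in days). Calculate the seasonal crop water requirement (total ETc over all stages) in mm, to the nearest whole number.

initial: 0.48 × 4.61 × 35 = 77.45 mm
mid-season: 1.00 × 6.22 × 20 = 124.40 mm
late-season: 0.78 × 2.21 × 15 = 25.86 mm
Seasonal total = 227.71 mm

228 mm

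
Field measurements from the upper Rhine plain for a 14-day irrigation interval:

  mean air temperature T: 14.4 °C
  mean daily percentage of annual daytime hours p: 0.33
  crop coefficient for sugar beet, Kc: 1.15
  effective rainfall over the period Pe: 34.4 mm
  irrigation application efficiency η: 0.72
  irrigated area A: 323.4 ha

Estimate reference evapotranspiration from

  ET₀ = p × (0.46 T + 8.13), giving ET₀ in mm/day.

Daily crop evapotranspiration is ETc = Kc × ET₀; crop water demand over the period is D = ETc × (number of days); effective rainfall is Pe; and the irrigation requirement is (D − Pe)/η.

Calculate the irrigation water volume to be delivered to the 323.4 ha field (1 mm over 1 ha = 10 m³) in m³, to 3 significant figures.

ET₀ = 0.33 × (0.46 × 14.4 + 8.13) = 0.33 × 14.754 = 4.8688 mm/d
ETc = Kc × ET₀ = 1.15 × 4.8688 = 5.5991 mm/d
Crop demand D = ETc × 14 d = 5.5991 × 14 = 78.387 mm
D − Pe = 78.387 − 34.4 = 43.987 mm
Gross irrigation = 43.987 / 0.72 = 61.093 mm
Volume = 61.093 mm × 323.4 ha × 10 = 197574.8 m³

198000 m³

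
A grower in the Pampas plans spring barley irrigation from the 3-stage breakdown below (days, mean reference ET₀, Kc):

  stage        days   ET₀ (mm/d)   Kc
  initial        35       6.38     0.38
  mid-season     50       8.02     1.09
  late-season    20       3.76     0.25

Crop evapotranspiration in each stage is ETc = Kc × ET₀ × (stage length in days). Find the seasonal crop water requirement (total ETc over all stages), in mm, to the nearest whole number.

initial: 0.38 × 6.38 × 35 = 84.85 mm
mid-season: 1.09 × 8.02 × 50 = 437.09 mm
late-season: 0.25 × 3.76 × 20 = 18.80 mm
Seasonal total = 540.74 mm

541 mm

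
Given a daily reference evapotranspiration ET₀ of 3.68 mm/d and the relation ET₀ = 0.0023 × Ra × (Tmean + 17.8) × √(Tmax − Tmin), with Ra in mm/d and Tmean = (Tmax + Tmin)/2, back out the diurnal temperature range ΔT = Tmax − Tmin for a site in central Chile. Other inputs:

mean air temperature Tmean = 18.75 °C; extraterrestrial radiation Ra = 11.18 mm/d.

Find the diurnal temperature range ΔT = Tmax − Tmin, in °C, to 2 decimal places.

15.33 °C

√ΔT = ET₀ / [0.0023 × Ra × (Tmean+17.8)] = 3.68 / (0.0023 × 11.18 × 36.55) = 3.9155
ΔT = 3.9155² = 15.331 °C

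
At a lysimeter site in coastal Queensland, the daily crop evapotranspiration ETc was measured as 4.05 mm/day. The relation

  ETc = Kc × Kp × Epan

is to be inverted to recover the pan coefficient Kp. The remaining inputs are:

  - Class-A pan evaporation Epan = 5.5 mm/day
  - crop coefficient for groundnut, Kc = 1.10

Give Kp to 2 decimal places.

0.67

ETc = Kc × Kp × Epan  ⇒  Kp = ETc / (Kc × Epan)
Kp = 4.05 / (1.10 × 5.5) = 4.05 / 6.050 = 0.6694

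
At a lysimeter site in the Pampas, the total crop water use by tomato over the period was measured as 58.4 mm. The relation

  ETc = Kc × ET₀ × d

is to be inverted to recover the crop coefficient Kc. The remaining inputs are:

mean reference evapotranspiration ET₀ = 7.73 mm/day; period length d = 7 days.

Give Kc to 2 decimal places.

ETc = Kc × ET₀ × d  ⇒  Kc = ETc / (ET₀ × d)
Kc = 58.4 / (7.73 × 7) = 58.4 / 54.11 = 1.0793

1.08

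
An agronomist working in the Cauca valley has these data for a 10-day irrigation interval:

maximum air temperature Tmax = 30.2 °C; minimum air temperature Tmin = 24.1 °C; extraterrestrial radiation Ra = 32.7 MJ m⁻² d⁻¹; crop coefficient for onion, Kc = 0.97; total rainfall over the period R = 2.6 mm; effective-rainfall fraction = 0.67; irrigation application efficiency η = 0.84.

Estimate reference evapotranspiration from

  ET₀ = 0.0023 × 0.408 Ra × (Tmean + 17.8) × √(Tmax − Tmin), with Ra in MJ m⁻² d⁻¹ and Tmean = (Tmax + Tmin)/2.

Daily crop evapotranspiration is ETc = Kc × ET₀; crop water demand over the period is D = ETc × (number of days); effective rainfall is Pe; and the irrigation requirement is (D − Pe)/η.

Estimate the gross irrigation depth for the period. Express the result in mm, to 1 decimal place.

Tmean = (30.2 + 24.1)/2 = 27.15 °C
0.408 Ra = 0.408 × 32.7 = 13.3416 mm/d equivalent
ET₀ = 0.0023 × 13.3416 × (27.15 + 17.8) × √6.1 = 0.0023 × 13.3416 × 44.95 × 2.4698 = 3.4066 mm/d
ETc = Kc × ET₀ = 0.97 × 3.4066 = 3.3044 mm/d
Crop demand D = ETc × 10 d = 3.3044 × 10 = 33.044 mm
Pe = 0.67 × 2.6 = 1.742 mm
D − Pe = 33.044 − 1.742 = 31.302 mm
Gross irrigation = 31.302 / 0.84 = 37.264 mm

37.3 mm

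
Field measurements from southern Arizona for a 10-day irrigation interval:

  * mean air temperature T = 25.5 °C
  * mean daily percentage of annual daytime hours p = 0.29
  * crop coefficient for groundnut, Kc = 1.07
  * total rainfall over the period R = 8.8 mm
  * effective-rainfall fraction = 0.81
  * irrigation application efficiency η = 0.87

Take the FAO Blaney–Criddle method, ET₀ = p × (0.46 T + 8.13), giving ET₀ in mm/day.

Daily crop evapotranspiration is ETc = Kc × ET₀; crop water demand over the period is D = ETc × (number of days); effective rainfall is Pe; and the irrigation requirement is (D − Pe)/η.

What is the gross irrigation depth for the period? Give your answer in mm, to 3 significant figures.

ET₀ = 0.29 × (0.46 × 25.5 + 8.13) = 0.29 × 19.860 = 5.7594 mm/d
ETc = Kc × ET₀ = 1.07 × 5.7594 = 6.1626 mm/d
Crop demand D = ETc × 10 d = 6.1626 × 10 = 61.626 mm
Pe = 0.81 × 8.8 = 7.128 mm
D − Pe = 61.626 − 7.128 = 54.498 mm
Gross irrigation = 54.498 / 0.87 = 62.641 mm

62.6 mm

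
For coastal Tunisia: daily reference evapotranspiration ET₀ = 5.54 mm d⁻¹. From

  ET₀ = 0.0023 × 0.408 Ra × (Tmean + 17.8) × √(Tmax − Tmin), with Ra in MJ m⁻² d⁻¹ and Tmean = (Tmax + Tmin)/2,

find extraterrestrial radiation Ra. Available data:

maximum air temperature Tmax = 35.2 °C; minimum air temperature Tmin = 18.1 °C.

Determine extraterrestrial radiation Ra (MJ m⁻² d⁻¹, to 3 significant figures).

Tmean = (35.2+18.1)/2 = 26.65 °C; ΔT = 17.1
Ra = ET₀ / [0.0023 × 0.408 × (Tmean+17.8) × √ΔT]
   = 5.54 / (0.0023 × 0.408 × 44.45 × 4.1352) = 32.118 MJ m⁻² d⁻¹

32.1 MJ m⁻² d⁻¹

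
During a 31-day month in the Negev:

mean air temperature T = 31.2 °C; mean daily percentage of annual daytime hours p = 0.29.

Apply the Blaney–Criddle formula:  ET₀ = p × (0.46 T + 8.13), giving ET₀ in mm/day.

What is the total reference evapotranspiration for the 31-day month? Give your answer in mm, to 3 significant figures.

ET₀ = 0.29 × (0.46 × 31.2 + 8.13) = 0.29 × 22.482 = 6.5198 mm/d
Monthly total = 6.5198 × 31 = 202.114 mm

202 mm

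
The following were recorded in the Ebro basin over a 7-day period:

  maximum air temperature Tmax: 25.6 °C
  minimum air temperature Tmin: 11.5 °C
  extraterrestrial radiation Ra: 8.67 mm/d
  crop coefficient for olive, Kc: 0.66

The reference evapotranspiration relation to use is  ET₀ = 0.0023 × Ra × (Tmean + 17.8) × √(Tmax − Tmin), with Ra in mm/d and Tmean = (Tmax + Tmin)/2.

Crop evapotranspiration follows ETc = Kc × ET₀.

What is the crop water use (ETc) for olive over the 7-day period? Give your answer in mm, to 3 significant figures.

12.6 mm

Tmean = (25.6 + 11.5)/2 = 18.55 °C
ET₀ = 0.0023 × 8.67 × (18.55 + 17.8) × √14.1 = 0.0023 × 8.67 × 36.35 × 3.7550 = 2.7218 mm/d
ETc = Kc × ET₀ = 0.66 × 2.7218 = 1.7964 mm/d
Over 7 days: 1.7964 × 7 = 12.575 mm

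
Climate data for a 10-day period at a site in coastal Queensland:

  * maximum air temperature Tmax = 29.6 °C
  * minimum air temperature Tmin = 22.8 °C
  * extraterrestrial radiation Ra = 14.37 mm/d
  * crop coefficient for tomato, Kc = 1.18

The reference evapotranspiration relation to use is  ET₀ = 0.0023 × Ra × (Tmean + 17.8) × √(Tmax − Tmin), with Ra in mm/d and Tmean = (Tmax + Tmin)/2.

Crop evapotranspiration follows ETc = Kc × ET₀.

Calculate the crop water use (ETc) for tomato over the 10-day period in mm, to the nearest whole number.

Tmean = (29.6 + 22.8)/2 = 26.20 °C
ET₀ = 0.0023 × 14.37 × (26.20 + 17.8) × √6.8 = 0.0023 × 14.37 × 44.00 × 2.6077 = 3.7922 mm/d
ETc = Kc × ET₀ = 1.18 × 3.7922 = 4.4748 mm/d
Over 10 days: 4.4748 × 10 = 44.748 mm

45 mm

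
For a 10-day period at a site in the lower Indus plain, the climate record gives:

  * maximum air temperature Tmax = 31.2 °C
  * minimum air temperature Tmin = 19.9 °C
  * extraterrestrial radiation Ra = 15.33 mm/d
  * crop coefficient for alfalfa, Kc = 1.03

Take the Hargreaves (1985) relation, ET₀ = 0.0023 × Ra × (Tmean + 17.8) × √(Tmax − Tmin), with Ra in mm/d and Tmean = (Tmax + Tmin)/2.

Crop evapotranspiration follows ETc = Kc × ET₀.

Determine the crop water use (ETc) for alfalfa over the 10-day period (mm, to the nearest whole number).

53 mm

Tmean = (31.2 + 19.9)/2 = 25.55 °C
ET₀ = 0.0023 × 15.33 × (25.55 + 17.8) × √11.3 = 0.0023 × 15.33 × 43.35 × 3.3615 = 5.1380 mm/d
ETc = Kc × ET₀ = 1.03 × 5.1380 = 5.2921 mm/d
Over 10 days: 5.2921 × 10 = 52.921 mm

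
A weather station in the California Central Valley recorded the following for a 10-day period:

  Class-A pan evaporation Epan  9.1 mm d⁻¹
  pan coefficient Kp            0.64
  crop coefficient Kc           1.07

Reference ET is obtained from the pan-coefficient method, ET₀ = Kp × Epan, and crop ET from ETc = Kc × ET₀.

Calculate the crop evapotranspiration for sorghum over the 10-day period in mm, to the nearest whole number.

62 mm

ET₀ = 0.64 × 9.1 = 5.8240 mm/d
ETc = Kc × ET₀ = 1.07 × 5.8240 = 6.2317 mm/d
Over 10 days: 6.2317 × 10 = 62.317 mm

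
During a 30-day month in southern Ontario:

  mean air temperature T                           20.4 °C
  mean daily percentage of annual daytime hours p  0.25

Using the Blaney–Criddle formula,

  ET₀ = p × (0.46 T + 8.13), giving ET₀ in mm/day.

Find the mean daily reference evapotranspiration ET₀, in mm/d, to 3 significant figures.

4.38 mm/d

ET₀ = 0.25 × (0.46 × 20.4 + 8.13) = 0.25 × 17.514 = 4.3785 mm/d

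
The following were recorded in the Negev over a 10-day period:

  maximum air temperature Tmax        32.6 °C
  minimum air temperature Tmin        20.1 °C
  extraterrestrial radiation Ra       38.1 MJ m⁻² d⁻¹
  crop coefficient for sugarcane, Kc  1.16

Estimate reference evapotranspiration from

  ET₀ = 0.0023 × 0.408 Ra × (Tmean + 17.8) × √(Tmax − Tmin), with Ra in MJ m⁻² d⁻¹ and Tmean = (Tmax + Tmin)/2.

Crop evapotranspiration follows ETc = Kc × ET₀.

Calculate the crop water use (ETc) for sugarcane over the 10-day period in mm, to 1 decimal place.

64.7 mm

Tmean = (32.6 + 20.1)/2 = 26.35 °C
0.408 Ra = 0.408 × 38.1 = 15.5448 mm/d equivalent
ET₀ = 0.0023 × 15.5448 × (26.35 + 17.8) × √12.5 = 0.0023 × 15.5448 × 44.15 × 3.5355 = 5.5808 mm/d
ETc = Kc × ET₀ = 1.16 × 5.5808 = 6.4737 mm/d
Over 10 days: 6.4737 × 10 = 64.737 mm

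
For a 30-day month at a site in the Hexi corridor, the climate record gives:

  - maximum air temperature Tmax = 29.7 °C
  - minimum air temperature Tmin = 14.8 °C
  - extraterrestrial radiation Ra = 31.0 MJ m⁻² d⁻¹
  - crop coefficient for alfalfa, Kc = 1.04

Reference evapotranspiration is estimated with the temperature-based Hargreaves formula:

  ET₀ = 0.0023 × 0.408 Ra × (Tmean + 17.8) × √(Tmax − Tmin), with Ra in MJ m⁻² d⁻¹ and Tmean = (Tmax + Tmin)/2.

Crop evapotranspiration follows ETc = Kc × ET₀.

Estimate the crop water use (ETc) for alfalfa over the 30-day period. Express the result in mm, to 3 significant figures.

Tmean = (29.7 + 14.8)/2 = 22.25 °C
0.408 Ra = 0.408 × 31.0 = 12.6480 mm/d equivalent
ET₀ = 0.0023 × 12.6480 × (22.25 + 17.8) × √14.9 = 0.0023 × 12.6480 × 40.05 × 3.8601 = 4.4973 mm/d
ETc = Kc × ET₀ = 1.04 × 4.4973 = 4.6772 mm/d
Over 30 days: 4.6772 × 30 = 140.316 mm

140 mm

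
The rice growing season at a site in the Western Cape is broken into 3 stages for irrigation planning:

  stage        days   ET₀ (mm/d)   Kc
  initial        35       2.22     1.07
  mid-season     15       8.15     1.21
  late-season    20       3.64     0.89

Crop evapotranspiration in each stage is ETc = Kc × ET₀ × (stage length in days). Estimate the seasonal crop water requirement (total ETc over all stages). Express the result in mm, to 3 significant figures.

initial: 1.07 × 2.22 × 35 = 83.14 mm
mid-season: 1.21 × 8.15 × 15 = 147.92 mm
late-season: 0.89 × 3.64 × 20 = 64.79 mm
Seasonal total = 295.85 mm

296 mm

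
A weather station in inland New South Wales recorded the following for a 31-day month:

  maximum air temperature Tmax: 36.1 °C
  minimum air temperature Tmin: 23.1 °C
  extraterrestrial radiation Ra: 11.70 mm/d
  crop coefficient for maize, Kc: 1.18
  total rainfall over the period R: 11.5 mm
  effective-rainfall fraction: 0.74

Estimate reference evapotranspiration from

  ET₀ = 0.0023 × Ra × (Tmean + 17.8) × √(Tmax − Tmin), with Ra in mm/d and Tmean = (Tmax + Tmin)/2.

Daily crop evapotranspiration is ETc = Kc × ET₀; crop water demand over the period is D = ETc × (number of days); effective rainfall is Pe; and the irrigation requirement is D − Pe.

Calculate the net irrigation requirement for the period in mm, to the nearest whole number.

160 mm

Tmean = (36.1 + 23.1)/2 = 29.60 °C
ET₀ = 0.0023 × 11.70 × (29.60 + 17.8) × √13.0 = 0.0023 × 11.70 × 47.40 × 3.6056 = 4.5991 mm/d
ETc = Kc × ET₀ = 1.18 × 4.5991 = 5.4269 mm/d
Crop demand D = ETc × 31 d = 5.4269 × 31 = 168.234 mm
Pe = 0.74 × 11.5 = 8.510 mm
D − Pe = 168.234 − 8.510 = 159.724 mm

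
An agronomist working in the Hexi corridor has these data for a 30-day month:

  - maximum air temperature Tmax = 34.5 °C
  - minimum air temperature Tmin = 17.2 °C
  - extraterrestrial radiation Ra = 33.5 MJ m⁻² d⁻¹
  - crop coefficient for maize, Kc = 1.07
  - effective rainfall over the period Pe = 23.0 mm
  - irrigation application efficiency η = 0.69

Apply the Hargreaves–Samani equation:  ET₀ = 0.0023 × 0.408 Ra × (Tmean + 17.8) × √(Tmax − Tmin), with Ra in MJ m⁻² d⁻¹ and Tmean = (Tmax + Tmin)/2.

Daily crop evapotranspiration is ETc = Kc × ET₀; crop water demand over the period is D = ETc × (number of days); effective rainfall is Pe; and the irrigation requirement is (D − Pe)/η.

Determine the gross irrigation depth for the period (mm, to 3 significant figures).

232 mm

Tmean = (34.5 + 17.2)/2 = 25.85 °C
0.408 Ra = 0.408 × 33.5 = 13.6680 mm/d equivalent
ET₀ = 0.0023 × 13.6680 × (25.85 + 17.8) × √17.3 = 0.0023 × 13.6680 × 43.65 × 4.1593 = 5.7074 mm/d
ETc = Kc × ET₀ = 1.07 × 5.7074 = 6.1069 mm/d
Crop demand D = ETc × 30 d = 6.1069 × 30 = 183.207 mm
D − Pe = 183.207 − 23.0 = 160.207 mm
Gross irrigation = 160.207 / 0.69 = 232.184 mm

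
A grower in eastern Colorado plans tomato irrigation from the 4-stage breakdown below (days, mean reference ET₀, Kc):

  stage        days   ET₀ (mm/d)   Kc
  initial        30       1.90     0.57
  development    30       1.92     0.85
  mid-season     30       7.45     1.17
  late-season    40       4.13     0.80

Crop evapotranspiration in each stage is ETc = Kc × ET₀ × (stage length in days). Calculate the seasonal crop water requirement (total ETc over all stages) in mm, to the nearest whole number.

475 mm

initial: 0.57 × 1.90 × 30 = 32.49 mm
development: 0.85 × 1.92 × 30 = 48.96 mm
mid-season: 1.17 × 7.45 × 30 = 261.50 mm
late-season: 0.80 × 4.13 × 40 = 132.16 mm
Seasonal total = 475.11 mm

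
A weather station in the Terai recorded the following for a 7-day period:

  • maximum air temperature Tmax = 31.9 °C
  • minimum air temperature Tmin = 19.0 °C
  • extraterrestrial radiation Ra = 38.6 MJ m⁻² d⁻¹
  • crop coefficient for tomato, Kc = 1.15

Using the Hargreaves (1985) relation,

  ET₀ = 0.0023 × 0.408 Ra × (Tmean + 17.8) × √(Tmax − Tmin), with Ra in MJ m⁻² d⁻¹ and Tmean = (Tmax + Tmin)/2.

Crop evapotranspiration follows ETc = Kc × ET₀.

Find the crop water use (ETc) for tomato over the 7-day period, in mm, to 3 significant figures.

Tmean = (31.9 + 19.0)/2 = 25.45 °C
0.408 Ra = 0.408 × 38.6 = 15.7488 mm/d equivalent
ET₀ = 0.0023 × 15.7488 × (25.45 + 17.8) × √12.9 = 0.0023 × 15.7488 × 43.25 × 3.5917 = 5.6268 mm/d
ETc = Kc × ET₀ = 1.15 × 5.6268 = 6.4708 mm/d
Over 7 days: 6.4708 × 7 = 45.296 mm

45.3 mm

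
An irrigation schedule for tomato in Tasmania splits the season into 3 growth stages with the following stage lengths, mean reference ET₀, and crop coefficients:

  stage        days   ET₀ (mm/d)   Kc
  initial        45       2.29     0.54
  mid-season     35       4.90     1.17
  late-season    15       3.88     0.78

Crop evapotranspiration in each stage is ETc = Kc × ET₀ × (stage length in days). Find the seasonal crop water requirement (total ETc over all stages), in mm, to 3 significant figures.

initial: 0.54 × 2.29 × 45 = 55.65 mm
mid-season: 1.17 × 4.90 × 35 = 200.66 mm
late-season: 0.78 × 3.88 × 15 = 45.40 mm
Seasonal total = 301.71 mm

302 mm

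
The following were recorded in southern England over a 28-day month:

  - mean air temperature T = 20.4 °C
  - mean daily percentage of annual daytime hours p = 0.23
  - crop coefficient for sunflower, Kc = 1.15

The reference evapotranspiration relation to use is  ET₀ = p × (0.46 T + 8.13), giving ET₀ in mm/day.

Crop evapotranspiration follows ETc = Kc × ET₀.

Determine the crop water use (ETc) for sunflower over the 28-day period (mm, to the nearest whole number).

130 mm

ET₀ = 0.23 × (0.46 × 20.4 + 8.13) = 0.23 × 17.514 = 4.0282 mm/d
ETc = Kc × ET₀ = 1.15 × 4.0282 = 4.6324 mm/d
Over 28 days: 4.6324 × 28 = 129.707 mm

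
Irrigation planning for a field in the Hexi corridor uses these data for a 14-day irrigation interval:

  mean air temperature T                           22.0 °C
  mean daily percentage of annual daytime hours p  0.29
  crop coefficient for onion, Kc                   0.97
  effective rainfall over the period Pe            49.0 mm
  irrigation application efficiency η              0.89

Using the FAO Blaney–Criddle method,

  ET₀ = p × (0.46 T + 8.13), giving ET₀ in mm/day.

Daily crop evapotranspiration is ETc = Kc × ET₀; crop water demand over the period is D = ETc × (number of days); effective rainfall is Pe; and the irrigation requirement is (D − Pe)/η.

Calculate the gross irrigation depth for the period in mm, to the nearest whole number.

26 mm

ET₀ = 0.29 × (0.46 × 22.0 + 8.13) = 0.29 × 18.250 = 5.2925 mm/d
ETc = Kc × ET₀ = 0.97 × 5.2925 = 5.1337 mm/d
Crop demand D = ETc × 14 d = 5.1337 × 14 = 71.872 mm
D − Pe = 71.872 − 49.0 = 22.872 mm
Gross irrigation = 22.872 / 0.89 = 25.699 mm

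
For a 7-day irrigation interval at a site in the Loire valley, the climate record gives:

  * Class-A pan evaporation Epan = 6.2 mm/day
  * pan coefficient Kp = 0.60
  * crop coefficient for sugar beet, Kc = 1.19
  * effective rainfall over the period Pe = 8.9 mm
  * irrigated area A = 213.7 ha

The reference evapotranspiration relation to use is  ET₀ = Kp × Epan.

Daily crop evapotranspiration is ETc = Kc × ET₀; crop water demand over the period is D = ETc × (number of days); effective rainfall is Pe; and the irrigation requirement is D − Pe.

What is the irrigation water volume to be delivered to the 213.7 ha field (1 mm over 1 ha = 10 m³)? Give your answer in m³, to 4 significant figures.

ET₀ = 0.60 × 6.2 = 3.7200 mm/d
ETc = Kc × ET₀ = 1.19 × 3.7200 = 4.4268 mm/d
Crop demand D = ETc × 7 d = 4.4268 × 7 = 30.988 mm
D − Pe = 30.988 − 8.9 = 22.088 mm
Volume = 22.088 mm × 213.7 ha × 10 = 47202.1 m³

47200 m³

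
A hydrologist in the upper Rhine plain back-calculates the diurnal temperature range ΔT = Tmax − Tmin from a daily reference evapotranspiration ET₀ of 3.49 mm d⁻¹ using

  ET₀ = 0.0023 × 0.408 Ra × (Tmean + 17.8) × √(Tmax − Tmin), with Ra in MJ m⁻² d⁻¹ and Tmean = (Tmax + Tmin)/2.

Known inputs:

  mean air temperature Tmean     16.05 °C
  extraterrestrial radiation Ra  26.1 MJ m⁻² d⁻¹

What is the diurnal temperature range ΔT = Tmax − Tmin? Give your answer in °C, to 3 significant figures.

√ΔT = ET₀ / [0.0023 × 0.408 × Ra × (Tmean+17.8)] = 3.49 / (0.0023 × 10.6488 × 33.85) = 4.2096
ΔT = 4.2096² = 17.721 °C

17.7 °C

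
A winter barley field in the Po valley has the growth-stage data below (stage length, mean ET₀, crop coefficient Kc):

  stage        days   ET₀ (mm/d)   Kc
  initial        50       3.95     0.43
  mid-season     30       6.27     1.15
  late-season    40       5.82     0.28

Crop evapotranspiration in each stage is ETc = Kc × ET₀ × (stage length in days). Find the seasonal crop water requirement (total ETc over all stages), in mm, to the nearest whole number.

366 mm

initial: 0.43 × 3.95 × 50 = 84.93 mm
mid-season: 1.15 × 6.27 × 30 = 216.32 mm
late-season: 0.28 × 5.82 × 40 = 65.18 mm
Seasonal total = 366.43 mm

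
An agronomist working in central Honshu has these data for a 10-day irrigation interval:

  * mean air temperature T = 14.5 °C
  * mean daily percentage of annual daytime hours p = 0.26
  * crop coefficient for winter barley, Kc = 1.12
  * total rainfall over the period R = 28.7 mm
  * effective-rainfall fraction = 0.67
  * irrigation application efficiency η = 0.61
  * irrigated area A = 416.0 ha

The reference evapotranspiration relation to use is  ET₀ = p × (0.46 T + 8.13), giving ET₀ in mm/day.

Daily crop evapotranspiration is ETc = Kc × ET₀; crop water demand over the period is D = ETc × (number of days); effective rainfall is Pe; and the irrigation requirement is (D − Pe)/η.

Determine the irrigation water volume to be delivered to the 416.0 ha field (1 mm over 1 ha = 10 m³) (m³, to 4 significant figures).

ET₀ = 0.26 × (0.46 × 14.5 + 8.13) = 0.26 × 14.800 = 3.8480 mm/d
ETc = Kc × ET₀ = 1.12 × 3.8480 = 4.3098 mm/d
Crop demand D = ETc × 10 d = 4.3098 × 10 = 43.098 mm
Pe = 0.67 × 28.7 = 19.229 mm
D − Pe = 43.098 − 19.229 = 23.869 mm
Gross irrigation = 23.869 / 0.61 = 39.130 mm
Volume = 39.130 mm × 416.0 ha × 10 = 162780.8 m³

162800 m³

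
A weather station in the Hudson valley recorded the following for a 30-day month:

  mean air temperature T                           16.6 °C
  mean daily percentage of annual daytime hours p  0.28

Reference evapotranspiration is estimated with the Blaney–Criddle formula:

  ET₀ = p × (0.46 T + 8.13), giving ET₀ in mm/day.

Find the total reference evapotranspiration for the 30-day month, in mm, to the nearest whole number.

132 mm

ET₀ = 0.28 × (0.46 × 16.6 + 8.13) = 0.28 × 15.766 = 4.4145 mm/d
Monthly total = 4.4145 × 30 = 132.435 mm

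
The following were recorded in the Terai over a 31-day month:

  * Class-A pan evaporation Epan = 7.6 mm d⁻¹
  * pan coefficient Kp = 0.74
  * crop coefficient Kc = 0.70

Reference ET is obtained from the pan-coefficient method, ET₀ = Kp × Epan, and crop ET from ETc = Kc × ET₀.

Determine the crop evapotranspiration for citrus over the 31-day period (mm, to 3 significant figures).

ET₀ = 0.74 × 7.6 = 5.6240 mm/d
ETc = Kc × ET₀ = 0.70 × 5.6240 = 3.9368 mm/d
Over 31 days: 3.9368 × 31 = 122.041 mm

122 mm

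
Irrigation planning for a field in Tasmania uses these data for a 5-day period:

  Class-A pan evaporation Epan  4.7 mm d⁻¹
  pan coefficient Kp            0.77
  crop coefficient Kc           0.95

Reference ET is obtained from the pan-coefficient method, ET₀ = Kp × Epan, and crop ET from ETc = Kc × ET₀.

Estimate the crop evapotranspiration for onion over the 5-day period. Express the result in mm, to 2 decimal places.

17.19 mm

ET₀ = 0.77 × 4.7 = 3.6190 mm/d
ETc = Kc × ET₀ = 0.95 × 3.6190 = 3.4381 mm/d
Over 5 days: 3.4381 × 5 = 17.191 mm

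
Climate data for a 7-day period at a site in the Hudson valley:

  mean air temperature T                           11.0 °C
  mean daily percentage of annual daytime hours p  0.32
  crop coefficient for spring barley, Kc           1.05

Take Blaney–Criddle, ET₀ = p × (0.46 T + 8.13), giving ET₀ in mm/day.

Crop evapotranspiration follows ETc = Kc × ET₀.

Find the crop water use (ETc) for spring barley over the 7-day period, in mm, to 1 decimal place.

ET₀ = 0.32 × (0.46 × 11.0 + 8.13) = 0.32 × 13.190 = 4.2208 mm/d
ETc = Kc × ET₀ = 1.05 × 4.2208 = 4.4318 mm/d
Over 7 days: 4.4318 × 7 = 31.023 mm

31.0 mm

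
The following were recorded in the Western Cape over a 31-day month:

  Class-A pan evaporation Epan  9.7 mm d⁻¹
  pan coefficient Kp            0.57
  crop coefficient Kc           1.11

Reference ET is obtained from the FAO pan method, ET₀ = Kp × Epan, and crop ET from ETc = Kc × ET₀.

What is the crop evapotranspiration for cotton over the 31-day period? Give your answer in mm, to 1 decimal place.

190.3 mm

ET₀ = 0.57 × 9.7 = 5.5290 mm/d
ETc = Kc × ET₀ = 1.11 × 5.5290 = 6.1372 mm/d
Over 31 days: 6.1372 × 31 = 190.253 mm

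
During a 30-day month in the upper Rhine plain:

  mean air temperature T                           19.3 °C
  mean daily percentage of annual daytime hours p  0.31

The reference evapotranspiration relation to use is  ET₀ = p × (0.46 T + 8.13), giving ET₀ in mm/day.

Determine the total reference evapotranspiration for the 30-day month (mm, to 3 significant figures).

158 mm

ET₀ = 0.31 × (0.46 × 19.3 + 8.13) = 0.31 × 17.008 = 5.2725 mm/d
Monthly total = 5.2725 × 30 = 158.175 mm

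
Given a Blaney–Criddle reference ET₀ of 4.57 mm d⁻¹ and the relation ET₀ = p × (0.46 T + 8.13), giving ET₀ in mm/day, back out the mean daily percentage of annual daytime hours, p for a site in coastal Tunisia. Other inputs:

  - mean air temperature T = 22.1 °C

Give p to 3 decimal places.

0.250

p = ET₀ / (0.46 T + 8.13) = 4.57 / (0.46 × 22.1 + 8.13) = 4.57 / 18.296 = 0.2498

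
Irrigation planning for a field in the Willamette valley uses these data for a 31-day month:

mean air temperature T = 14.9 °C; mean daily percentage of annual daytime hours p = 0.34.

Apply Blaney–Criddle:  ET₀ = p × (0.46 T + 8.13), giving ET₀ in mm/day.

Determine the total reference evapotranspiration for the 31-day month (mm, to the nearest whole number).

158 mm

ET₀ = 0.34 × (0.46 × 14.9 + 8.13) = 0.34 × 14.984 = 5.0946 mm/d
Monthly total = 5.0946 × 31 = 157.933 mm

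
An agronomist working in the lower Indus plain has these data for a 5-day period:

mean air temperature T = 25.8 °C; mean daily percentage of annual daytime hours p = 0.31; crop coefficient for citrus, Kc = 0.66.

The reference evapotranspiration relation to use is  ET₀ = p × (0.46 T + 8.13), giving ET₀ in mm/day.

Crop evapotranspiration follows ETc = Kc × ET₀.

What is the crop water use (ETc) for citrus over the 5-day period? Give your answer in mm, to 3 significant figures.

20.5 mm

ET₀ = 0.31 × (0.46 × 25.8 + 8.13) = 0.31 × 19.998 = 6.1994 mm/d
ETc = Kc × ET₀ = 0.66 × 6.1994 = 4.0916 mm/d
Over 5 days: 4.0916 × 5 = 20.458 mm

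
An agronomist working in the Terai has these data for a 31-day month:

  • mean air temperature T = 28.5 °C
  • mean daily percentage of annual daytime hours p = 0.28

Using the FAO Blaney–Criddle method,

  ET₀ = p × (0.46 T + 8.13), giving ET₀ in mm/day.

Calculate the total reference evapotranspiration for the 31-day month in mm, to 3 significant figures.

ET₀ = 0.28 × (0.46 × 28.5 + 8.13) = 0.28 × 21.240 = 5.9472 mm/d
Monthly total = 5.9472 × 31 = 184.363 mm

184 mm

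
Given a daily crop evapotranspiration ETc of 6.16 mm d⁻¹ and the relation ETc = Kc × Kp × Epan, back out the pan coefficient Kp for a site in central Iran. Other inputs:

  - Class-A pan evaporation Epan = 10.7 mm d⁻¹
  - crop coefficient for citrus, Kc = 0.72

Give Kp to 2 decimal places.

0.80

ETc = Kc × Kp × Epan  ⇒  Kp = ETc / (Kc × Epan)
Kp = 6.16 / (0.72 × 10.7) = 6.16 / 7.704 = 0.7996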